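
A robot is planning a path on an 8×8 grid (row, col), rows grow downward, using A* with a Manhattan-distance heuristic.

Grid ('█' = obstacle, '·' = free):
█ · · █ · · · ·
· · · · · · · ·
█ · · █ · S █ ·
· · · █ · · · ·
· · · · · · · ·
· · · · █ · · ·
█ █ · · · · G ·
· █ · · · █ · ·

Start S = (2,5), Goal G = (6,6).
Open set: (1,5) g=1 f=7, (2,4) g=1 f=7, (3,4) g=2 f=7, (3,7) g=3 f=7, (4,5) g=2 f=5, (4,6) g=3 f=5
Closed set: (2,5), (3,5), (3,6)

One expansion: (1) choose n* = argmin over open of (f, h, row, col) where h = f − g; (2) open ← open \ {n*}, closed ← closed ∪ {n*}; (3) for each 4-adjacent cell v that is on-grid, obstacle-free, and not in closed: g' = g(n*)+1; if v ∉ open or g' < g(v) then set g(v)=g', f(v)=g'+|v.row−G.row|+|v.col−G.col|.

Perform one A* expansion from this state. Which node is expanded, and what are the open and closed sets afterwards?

step 1: expand (4,6) (f=5, h=2) → closed; open now [(1,5) g=1 f=7, (2,4) g=1 f=7, (3,4) g=2 f=7, (3,7) g=3 f=7, (4,5) g=2 f=5, (4,7) g=4 f=7, (5,6) g=4 f=5]

expanded=(4,6); open=[(1,5) g=1 f=7, (2,4) g=1 f=7, (3,4) g=2 f=7, (3,7) g=3 f=7, (4,5) g=2 f=5, (4,7) g=4 f=7, (5,6) g=4 f=5]; closed=[(2,5), (3,5), (3,6), (4,6)]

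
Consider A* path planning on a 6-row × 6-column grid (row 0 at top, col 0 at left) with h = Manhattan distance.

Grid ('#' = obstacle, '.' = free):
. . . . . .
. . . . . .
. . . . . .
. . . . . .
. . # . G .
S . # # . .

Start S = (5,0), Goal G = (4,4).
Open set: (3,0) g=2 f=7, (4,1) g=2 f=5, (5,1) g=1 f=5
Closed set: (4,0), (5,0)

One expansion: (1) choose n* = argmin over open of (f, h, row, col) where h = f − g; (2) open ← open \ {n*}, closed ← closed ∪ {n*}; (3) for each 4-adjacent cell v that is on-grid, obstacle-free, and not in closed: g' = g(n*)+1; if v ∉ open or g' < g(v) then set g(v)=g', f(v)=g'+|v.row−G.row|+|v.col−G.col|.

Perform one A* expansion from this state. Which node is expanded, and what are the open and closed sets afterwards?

step 1: expand (4,1) (f=5, h=3) → closed; open now [(3,0) g=2 f=7, (3,1) g=3 f=7, (5,1) g=1 f=5]

expanded=(4,1); open=[(3,0) g=2 f=7, (3,1) g=3 f=7, (5,1) g=1 f=5]; closed=[(4,0), (4,1), (5,0)]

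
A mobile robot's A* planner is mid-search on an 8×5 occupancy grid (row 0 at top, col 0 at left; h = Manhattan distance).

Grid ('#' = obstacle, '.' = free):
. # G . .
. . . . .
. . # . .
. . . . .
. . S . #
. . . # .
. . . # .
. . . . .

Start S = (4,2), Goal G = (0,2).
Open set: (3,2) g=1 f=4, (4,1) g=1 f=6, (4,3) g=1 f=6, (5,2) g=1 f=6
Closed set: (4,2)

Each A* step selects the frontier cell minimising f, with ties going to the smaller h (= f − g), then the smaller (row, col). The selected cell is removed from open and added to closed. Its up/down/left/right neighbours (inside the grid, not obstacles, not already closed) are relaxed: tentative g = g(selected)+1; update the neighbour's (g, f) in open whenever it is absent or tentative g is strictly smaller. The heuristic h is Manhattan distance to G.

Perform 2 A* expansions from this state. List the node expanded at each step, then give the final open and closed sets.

order=[(3,2) → (3,1)]; open=[(2,1) g=3 f=6, (3,0) g=3 f=8, (3,3) g=2 f=6, (4,1) g=1 f=6, (4,3) g=1 f=6, (5,2) g=1 f=6]; closed=[(3,1), (3,2), (4,2)]

step 1: expand (3,2) (f=4, h=3) → closed; open now [(3,1) g=2 f=6, (3,3) g=2 f=6, (4,1) g=1 f=6, (4,3) g=1 f=6, (5,2) g=1 f=6]
step 2: expand (3,1) (f=6, h=4) → closed; open now [(2,1) g=3 f=6, (3,0) g=3 f=8, (3,3) g=2 f=6, (4,1) g=1 f=6, (4,3) g=1 f=6, (5,2) g=1 f=6]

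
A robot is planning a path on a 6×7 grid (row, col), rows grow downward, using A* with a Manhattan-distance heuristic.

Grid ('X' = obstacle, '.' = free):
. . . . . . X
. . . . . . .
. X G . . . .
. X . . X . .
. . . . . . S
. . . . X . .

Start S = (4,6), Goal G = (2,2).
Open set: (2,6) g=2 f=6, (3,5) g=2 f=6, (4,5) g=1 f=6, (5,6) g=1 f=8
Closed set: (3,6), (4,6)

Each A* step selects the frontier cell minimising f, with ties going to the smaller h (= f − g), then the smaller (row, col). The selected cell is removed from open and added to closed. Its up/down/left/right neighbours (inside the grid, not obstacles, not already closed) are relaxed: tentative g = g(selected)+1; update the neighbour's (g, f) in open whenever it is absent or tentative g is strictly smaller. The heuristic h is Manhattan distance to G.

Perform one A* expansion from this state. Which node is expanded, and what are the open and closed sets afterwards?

step 1: expand (2,6) (f=6, h=4) → closed; open now [(1,6) g=3 f=8, (2,5) g=3 f=6, (3,5) g=2 f=6, (4,5) g=1 f=6, (5,6) g=1 f=8]

expanded=(2,6); open=[(1,6) g=3 f=8, (2,5) g=3 f=6, (3,5) g=2 f=6, (4,5) g=1 f=6, (5,6) g=1 f=8]; closed=[(2,6), (3,6), (4,6)]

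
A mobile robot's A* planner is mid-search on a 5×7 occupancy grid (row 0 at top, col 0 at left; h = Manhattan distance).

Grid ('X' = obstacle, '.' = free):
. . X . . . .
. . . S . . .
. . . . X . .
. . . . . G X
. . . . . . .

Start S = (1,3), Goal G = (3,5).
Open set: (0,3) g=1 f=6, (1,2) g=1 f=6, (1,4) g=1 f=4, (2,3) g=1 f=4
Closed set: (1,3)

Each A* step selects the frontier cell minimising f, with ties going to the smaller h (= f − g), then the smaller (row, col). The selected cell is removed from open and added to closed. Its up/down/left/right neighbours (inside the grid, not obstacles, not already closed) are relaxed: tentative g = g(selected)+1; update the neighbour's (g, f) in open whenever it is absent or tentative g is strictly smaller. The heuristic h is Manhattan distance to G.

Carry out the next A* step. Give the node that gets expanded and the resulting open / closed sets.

expanded=(1,4); open=[(0,3) g=1 f=6, (0,4) g=2 f=6, (1,2) g=1 f=6, (1,5) g=2 f=4, (2,3) g=1 f=4]; closed=[(1,3), (1,4)]

step 1: expand (1,4) (f=4, h=3) → closed; open now [(0,3) g=1 f=6, (0,4) g=2 f=6, (1,2) g=1 f=6, (1,5) g=2 f=4, (2,3) g=1 f=4]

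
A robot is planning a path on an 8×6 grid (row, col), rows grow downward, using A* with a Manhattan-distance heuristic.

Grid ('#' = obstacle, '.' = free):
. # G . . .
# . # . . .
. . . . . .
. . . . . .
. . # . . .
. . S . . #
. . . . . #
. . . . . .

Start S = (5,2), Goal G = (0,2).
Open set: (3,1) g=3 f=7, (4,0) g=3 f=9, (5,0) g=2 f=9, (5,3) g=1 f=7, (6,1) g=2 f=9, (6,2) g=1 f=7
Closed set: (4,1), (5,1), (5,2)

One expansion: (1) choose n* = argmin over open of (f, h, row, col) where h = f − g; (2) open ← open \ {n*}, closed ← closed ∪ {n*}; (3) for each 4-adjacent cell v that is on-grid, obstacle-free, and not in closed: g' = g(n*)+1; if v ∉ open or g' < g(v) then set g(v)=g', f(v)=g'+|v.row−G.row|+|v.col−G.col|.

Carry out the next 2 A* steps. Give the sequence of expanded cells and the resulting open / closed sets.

order=[(3,1) → (2,1)]; open=[(1,1) g=5 f=7, (2,0) g=5 f=9, (2,2) g=5 f=7, (3,0) g=4 f=9, (3,2) g=4 f=7, (4,0) g=3 f=9, (5,0) g=2 f=9, (5,3) g=1 f=7, (6,1) g=2 f=9, (6,2) g=1 f=7]; closed=[(2,1), (3,1), (4,1), (5,1), (5,2)]

step 1: expand (3,1) (f=7, h=4) → closed; open now [(2,1) g=4 f=7, (3,0) g=4 f=9, (3,2) g=4 f=7, (4,0) g=3 f=9, (5,0) g=2 f=9, (5,3) g=1 f=7, (6,1) g=2 f=9, (6,2) g=1 f=7]
step 2: expand (2,1) (f=7, h=3) → closed; open now [(1,1) g=5 f=7, (2,0) g=5 f=9, (2,2) g=5 f=7, (3,0) g=4 f=9, (3,2) g=4 f=7, (4,0) g=3 f=9, (5,0) g=2 f=9, (5,3) g=1 f=7, (6,1) g=2 f=9, (6,2) g=1 f=7]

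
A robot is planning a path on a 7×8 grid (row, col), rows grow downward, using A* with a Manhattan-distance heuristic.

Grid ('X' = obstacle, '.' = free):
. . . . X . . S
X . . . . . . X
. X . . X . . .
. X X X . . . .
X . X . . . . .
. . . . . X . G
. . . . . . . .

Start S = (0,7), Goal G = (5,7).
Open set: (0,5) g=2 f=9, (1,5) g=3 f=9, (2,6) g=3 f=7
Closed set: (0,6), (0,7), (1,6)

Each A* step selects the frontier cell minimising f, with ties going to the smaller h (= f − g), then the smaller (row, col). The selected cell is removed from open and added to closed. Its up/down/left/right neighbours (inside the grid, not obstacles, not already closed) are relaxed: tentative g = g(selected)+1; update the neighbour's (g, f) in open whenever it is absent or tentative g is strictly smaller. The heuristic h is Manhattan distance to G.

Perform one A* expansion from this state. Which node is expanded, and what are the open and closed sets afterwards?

step 1: expand (2,6) (f=7, h=4) → closed; open now [(0,5) g=2 f=9, (1,5) g=3 f=9, (2,5) g=4 f=9, (2,7) g=4 f=7, (3,6) g=4 f=7]

expanded=(2,6); open=[(0,5) g=2 f=9, (1,5) g=3 f=9, (2,5) g=4 f=9, (2,7) g=4 f=7, (3,6) g=4 f=7]; closed=[(0,6), (0,7), (1,6), (2,6)]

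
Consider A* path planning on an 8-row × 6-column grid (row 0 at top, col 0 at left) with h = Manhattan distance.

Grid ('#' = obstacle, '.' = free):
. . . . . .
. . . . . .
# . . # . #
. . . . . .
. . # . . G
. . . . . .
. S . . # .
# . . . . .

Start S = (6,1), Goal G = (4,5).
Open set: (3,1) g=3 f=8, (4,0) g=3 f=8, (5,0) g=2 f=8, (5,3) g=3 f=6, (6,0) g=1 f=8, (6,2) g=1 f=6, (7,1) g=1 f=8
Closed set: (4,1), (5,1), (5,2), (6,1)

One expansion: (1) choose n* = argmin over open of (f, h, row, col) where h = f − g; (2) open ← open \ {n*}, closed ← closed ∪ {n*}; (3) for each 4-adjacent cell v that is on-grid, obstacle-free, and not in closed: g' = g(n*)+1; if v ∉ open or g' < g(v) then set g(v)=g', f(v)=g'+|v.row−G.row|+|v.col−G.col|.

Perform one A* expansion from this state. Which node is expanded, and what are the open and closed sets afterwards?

step 1: expand (5,3) (f=6, h=3) → closed; open now [(3,1) g=3 f=8, (4,0) g=3 f=8, (4,3) g=4 f=6, (5,0) g=2 f=8, (5,4) g=4 f=6, (6,0) g=1 f=8, (6,2) g=1 f=6, (6,3) g=4 f=8, (7,1) g=1 f=8]

expanded=(5,3); open=[(3,1) g=3 f=8, (4,0) g=3 f=8, (4,3) g=4 f=6, (5,0) g=2 f=8, (5,4) g=4 f=6, (6,0) g=1 f=8, (6,2) g=1 f=6, (6,3) g=4 f=8, (7,1) g=1 f=8]; closed=[(4,1), (5,1), (5,2), (5,3), (6,1)]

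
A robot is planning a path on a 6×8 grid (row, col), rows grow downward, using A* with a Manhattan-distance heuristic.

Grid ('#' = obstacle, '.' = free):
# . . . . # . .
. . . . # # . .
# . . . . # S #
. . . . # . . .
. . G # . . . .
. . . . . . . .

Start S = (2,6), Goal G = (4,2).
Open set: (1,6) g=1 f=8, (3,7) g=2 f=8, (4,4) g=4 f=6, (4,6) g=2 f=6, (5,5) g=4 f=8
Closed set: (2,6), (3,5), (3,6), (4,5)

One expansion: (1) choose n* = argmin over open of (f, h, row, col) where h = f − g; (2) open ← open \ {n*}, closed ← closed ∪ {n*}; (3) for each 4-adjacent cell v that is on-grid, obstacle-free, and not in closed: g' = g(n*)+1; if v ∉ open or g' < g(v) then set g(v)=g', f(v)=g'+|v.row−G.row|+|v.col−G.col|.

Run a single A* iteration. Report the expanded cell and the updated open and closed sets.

expanded=(4,4); open=[(1,6) g=1 f=8, (3,7) g=2 f=8, (4,6) g=2 f=6, (5,4) g=5 f=8, (5,5) g=4 f=8]; closed=[(2,6), (3,5), (3,6), (4,4), (4,5)]

step 1: expand (4,4) (f=6, h=2) → closed; open now [(1,6) g=1 f=8, (3,7) g=2 f=8, (4,6) g=2 f=6, (5,4) g=5 f=8, (5,5) g=4 f=8]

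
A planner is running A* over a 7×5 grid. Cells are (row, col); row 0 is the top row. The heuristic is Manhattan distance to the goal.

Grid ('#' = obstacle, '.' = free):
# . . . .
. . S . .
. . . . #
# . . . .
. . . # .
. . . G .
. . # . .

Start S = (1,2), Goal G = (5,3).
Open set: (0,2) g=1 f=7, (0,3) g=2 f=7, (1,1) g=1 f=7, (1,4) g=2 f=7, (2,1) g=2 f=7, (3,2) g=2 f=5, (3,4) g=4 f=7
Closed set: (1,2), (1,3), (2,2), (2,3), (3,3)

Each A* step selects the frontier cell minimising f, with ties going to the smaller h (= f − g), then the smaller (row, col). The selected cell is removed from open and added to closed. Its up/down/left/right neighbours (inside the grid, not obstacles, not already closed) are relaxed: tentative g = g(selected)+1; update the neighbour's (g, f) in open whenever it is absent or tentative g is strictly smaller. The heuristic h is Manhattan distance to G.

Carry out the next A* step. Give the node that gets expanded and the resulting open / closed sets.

step 1: expand (3,2) (f=5, h=3) → closed; open now [(0,2) g=1 f=7, (0,3) g=2 f=7, (1,1) g=1 f=7, (1,4) g=2 f=7, (2,1) g=2 f=7, (3,1) g=3 f=7, (3,4) g=4 f=7, (4,2) g=3 f=5]

expanded=(3,2); open=[(0,2) g=1 f=7, (0,3) g=2 f=7, (1,1) g=1 f=7, (1,4) g=2 f=7, (2,1) g=2 f=7, (3,1) g=3 f=7, (3,4) g=4 f=7, (4,2) g=3 f=5]; closed=[(1,2), (1,3), (2,2), (2,3), (3,2), (3,3)]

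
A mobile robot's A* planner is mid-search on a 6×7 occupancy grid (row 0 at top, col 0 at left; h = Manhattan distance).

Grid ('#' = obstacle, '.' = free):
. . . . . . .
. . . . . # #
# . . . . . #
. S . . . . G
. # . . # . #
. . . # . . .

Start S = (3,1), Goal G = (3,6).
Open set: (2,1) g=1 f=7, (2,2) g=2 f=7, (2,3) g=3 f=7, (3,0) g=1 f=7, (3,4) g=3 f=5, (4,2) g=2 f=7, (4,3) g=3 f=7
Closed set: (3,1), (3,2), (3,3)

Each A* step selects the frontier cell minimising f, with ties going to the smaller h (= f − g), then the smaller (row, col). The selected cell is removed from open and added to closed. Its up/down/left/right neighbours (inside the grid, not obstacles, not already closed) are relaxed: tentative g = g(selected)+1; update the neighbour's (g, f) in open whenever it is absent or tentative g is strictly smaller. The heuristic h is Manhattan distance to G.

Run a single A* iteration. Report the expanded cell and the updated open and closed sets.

expanded=(3,4); open=[(2,1) g=1 f=7, (2,2) g=2 f=7, (2,3) g=3 f=7, (2,4) g=4 f=7, (3,0) g=1 f=7, (3,5) g=4 f=5, (4,2) g=2 f=7, (4,3) g=3 f=7]; closed=[(3,1), (3,2), (3,3), (3,4)]

step 1: expand (3,4) (f=5, h=2) → closed; open now [(2,1) g=1 f=7, (2,2) g=2 f=7, (2,3) g=3 f=7, (2,4) g=4 f=7, (3,0) g=1 f=7, (3,5) g=4 f=5, (4,2) g=2 f=7, (4,3) g=3 f=7]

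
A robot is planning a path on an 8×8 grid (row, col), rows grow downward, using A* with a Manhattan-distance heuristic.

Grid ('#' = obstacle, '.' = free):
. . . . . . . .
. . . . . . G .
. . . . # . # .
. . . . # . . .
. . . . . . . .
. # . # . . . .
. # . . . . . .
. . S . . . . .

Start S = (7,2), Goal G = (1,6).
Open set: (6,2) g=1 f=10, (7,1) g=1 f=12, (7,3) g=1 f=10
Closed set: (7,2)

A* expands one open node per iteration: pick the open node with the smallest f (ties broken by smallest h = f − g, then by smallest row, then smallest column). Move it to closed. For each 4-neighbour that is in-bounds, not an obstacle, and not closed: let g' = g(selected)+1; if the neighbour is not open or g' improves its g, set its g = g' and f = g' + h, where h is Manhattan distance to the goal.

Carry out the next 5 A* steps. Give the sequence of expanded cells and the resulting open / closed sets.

order=[(6,2) → (5,2) → (4,2) → (3,2) → (2,2)]; open=[(1,2) g=6 f=10, (2,1) g=6 f=12, (2,3) g=6 f=10, (3,1) g=5 f=12, (3,3) g=5 f=10, (4,1) g=4 f=12, (4,3) g=4 f=10, (6,3) g=2 f=10, (7,1) g=1 f=12, (7,3) g=1 f=10]; closed=[(2,2), (3,2), (4,2), (5,2), (6,2), (7,2)]

step 1: expand (6,2) (f=10, h=9) → closed; open now [(5,2) g=2 f=10, (6,3) g=2 f=10, (7,1) g=1 f=12, (7,3) g=1 f=10]
step 2: expand (5,2) (f=10, h=8) → closed; open now [(4,2) g=3 f=10, (6,3) g=2 f=10, (7,1) g=1 f=12, (7,3) g=1 f=10]
step 3: expand (4,2) (f=10, h=7) → closed; open now [(3,2) g=4 f=10, (4,1) g=4 f=12, (4,3) g=4 f=10, (6,3) g=2 f=10, (7,1) g=1 f=12, (7,3) g=1 f=10]
step 4: expand (3,2) (f=10, h=6) → closed; open now [(2,2) g=5 f=10, (3,1) g=5 f=12, (3,3) g=5 f=10, (4,1) g=4 f=12, (4,3) g=4 f=10, (6,3) g=2 f=10, (7,1) g=1 f=12, (7,3) g=1 f=10]
step 5: expand (2,2) (f=10, h=5) → closed; open now [(1,2) g=6 f=10, (2,1) g=6 f=12, (2,3) g=6 f=10, (3,1) g=5 f=12, (3,3) g=5 f=10, (4,1) g=4 f=12, (4,3) g=4 f=10, (6,3) g=2 f=10, (7,1) g=1 f=12, (7,3) g=1 f=10]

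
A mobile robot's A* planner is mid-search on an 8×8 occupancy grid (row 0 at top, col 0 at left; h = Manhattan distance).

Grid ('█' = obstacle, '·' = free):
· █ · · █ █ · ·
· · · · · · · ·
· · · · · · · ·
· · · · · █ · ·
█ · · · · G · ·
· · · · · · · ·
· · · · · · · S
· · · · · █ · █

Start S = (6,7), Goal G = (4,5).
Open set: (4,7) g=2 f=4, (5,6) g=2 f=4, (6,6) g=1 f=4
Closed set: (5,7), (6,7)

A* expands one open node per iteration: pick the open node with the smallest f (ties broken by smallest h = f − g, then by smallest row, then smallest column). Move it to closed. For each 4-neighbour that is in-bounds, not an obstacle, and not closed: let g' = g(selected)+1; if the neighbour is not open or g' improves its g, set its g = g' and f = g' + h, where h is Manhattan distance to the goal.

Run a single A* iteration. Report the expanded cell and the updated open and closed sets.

step 1: expand (4,7) (f=4, h=2) → closed; open now [(3,7) g=3 f=6, (4,6) g=3 f=4, (5,6) g=2 f=4, (6,6) g=1 f=4]

expanded=(4,7); open=[(3,7) g=3 f=6, (4,6) g=3 f=4, (5,6) g=2 f=4, (6,6) g=1 f=4]; closed=[(4,7), (5,7), (6,7)]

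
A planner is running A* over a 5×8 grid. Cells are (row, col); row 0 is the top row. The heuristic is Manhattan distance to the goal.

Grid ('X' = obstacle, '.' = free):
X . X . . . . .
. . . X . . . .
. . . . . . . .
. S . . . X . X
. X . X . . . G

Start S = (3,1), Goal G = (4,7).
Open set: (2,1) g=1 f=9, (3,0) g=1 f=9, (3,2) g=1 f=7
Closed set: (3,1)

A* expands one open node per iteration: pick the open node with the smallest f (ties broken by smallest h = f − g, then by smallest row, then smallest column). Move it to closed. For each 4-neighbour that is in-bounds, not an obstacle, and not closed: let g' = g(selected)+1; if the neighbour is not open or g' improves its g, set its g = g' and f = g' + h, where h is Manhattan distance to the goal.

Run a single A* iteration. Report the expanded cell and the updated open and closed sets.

expanded=(3,2); open=[(2,1) g=1 f=9, (2,2) g=2 f=9, (3,0) g=1 f=9, (3,3) g=2 f=7, (4,2) g=2 f=7]; closed=[(3,1), (3,2)]

step 1: expand (3,2) (f=7, h=6) → closed; open now [(2,1) g=1 f=9, (2,2) g=2 f=9, (3,0) g=1 f=9, (3,3) g=2 f=7, (4,2) g=2 f=7]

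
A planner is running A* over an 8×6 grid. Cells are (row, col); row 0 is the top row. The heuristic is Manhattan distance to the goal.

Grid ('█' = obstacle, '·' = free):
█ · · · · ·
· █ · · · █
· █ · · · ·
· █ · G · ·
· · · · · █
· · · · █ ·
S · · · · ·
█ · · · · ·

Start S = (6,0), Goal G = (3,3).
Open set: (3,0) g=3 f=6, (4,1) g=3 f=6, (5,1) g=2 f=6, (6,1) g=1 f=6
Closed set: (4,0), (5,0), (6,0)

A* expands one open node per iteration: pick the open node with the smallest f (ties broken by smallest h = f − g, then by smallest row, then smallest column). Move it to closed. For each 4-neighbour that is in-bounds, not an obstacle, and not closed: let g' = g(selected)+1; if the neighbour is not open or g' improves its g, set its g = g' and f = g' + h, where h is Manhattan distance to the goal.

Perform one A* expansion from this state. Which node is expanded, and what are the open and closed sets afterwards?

step 1: expand (3,0) (f=6, h=3) → closed; open now [(2,0) g=4 f=8, (4,1) g=3 f=6, (5,1) g=2 f=6, (6,1) g=1 f=6]

expanded=(3,0); open=[(2,0) g=4 f=8, (4,1) g=3 f=6, (5,1) g=2 f=6, (6,1) g=1 f=6]; closed=[(3,0), (4,0), (5,0), (6,0)]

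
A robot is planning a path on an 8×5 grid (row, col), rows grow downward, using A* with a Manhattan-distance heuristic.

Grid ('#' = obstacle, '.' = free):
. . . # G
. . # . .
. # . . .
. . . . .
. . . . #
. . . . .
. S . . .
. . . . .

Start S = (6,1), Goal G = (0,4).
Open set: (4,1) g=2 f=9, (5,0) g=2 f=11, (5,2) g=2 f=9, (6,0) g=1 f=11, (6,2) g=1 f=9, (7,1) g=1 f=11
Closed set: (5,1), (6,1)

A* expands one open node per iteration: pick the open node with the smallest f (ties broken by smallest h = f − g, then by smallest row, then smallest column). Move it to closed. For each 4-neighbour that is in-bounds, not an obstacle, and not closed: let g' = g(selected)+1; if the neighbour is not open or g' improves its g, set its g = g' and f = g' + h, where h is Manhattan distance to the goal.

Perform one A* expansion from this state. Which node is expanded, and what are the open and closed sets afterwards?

step 1: expand (4,1) (f=9, h=7) → closed; open now [(3,1) g=3 f=9, (4,0) g=3 f=11, (4,2) g=3 f=9, (5,0) g=2 f=11, (5,2) g=2 f=9, (6,0) g=1 f=11, (6,2) g=1 f=9, (7,1) g=1 f=11]

expanded=(4,1); open=[(3,1) g=3 f=9, (4,0) g=3 f=11, (4,2) g=3 f=9, (5,0) g=2 f=11, (5,2) g=2 f=9, (6,0) g=1 f=11, (6,2) g=1 f=9, (7,1) g=1 f=11]; closed=[(4,1), (5,1), (6,1)]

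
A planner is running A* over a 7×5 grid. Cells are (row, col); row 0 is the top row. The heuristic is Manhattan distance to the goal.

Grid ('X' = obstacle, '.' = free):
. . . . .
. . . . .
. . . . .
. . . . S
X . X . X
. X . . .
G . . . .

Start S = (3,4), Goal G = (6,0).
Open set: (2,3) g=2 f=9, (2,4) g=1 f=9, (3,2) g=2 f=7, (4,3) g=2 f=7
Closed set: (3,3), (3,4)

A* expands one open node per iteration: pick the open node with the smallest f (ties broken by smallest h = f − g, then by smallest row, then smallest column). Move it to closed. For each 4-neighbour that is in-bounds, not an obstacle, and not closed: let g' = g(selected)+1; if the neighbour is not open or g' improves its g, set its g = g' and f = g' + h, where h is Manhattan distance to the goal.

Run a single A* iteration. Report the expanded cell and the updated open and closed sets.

step 1: expand (3,2) (f=7, h=5) → closed; open now [(2,2) g=3 f=9, (2,3) g=2 f=9, (2,4) g=1 f=9, (3,1) g=3 f=7, (4,3) g=2 f=7]

expanded=(3,2); open=[(2,2) g=3 f=9, (2,3) g=2 f=9, (2,4) g=1 f=9, (3,1) g=3 f=7, (4,3) g=2 f=7]; closed=[(3,2), (3,3), (3,4)]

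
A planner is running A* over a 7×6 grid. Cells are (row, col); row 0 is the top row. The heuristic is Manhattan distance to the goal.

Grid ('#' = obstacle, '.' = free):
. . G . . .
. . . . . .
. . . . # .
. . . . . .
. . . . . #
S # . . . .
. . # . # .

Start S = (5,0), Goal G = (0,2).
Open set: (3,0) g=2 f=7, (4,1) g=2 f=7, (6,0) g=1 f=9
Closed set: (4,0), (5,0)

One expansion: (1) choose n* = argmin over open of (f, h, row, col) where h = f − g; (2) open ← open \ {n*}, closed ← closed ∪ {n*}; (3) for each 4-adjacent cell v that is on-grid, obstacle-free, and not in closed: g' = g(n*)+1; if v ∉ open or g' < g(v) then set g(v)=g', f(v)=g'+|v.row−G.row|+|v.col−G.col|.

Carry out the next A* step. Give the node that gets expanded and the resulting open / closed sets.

expanded=(3,0); open=[(2,0) g=3 f=7, (3,1) g=3 f=7, (4,1) g=2 f=7, (6,0) g=1 f=9]; closed=[(3,0), (4,0), (5,0)]

step 1: expand (3,0) (f=7, h=5) → closed; open now [(2,0) g=3 f=7, (3,1) g=3 f=7, (4,1) g=2 f=7, (6,0) g=1 f=9]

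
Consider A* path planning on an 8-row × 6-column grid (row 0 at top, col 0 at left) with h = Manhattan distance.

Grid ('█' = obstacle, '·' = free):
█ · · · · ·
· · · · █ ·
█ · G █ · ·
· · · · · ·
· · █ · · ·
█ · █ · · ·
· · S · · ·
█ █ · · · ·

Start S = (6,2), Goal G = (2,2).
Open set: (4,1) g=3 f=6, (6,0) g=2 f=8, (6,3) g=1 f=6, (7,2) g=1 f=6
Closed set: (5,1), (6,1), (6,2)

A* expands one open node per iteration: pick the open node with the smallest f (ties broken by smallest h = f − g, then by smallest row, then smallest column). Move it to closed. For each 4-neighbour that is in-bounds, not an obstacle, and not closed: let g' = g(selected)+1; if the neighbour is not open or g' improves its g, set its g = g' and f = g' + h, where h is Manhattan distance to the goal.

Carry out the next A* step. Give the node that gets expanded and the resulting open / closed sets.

step 1: expand (4,1) (f=6, h=3) → closed; open now [(3,1) g=4 f=6, (4,0) g=4 f=8, (6,0) g=2 f=8, (6,3) g=1 f=6, (7,2) g=1 f=6]

expanded=(4,1); open=[(3,1) g=4 f=6, (4,0) g=4 f=8, (6,0) g=2 f=8, (6,3) g=1 f=6, (7,2) g=1 f=6]; closed=[(4,1), (5,1), (6,1), (6,2)]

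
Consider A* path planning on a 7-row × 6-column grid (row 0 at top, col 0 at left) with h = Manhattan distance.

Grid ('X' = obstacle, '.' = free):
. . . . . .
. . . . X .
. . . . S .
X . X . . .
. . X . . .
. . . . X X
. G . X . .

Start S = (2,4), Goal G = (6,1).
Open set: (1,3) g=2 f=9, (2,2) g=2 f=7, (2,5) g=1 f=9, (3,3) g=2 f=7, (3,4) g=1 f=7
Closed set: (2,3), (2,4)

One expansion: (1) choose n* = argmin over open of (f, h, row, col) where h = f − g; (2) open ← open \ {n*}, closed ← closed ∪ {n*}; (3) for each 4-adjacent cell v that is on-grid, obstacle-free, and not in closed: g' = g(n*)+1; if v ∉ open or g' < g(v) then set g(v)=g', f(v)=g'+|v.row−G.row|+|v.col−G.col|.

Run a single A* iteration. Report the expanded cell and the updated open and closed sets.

step 1: expand (2,2) (f=7, h=5) → closed; open now [(1,2) g=3 f=9, (1,3) g=2 f=9, (2,1) g=3 f=7, (2,5) g=1 f=9, (3,3) g=2 f=7, (3,4) g=1 f=7]

expanded=(2,2); open=[(1,2) g=3 f=9, (1,3) g=2 f=9, (2,1) g=3 f=7, (2,5) g=1 f=9, (3,3) g=2 f=7, (3,4) g=1 f=7]; closed=[(2,2), (2,3), (2,4)]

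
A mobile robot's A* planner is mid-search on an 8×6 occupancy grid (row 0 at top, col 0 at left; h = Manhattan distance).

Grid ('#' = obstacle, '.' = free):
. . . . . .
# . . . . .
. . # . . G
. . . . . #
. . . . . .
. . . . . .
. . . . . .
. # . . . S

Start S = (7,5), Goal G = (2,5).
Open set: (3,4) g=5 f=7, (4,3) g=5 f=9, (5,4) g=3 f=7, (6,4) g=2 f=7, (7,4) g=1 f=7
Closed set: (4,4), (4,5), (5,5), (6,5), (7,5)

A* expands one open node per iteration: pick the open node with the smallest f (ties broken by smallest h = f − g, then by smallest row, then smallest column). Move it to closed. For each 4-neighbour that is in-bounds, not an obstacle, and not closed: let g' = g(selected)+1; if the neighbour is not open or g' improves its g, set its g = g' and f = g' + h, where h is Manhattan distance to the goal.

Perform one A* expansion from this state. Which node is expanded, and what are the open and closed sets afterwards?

step 1: expand (3,4) (f=7, h=2) → closed; open now [(2,4) g=6 f=7, (3,3) g=6 f=9, (4,3) g=5 f=9, (5,4) g=3 f=7, (6,4) g=2 f=7, (7,4) g=1 f=7]

expanded=(3,4); open=[(2,4) g=6 f=7, (3,3) g=6 f=9, (4,3) g=5 f=9, (5,4) g=3 f=7, (6,4) g=2 f=7, (7,4) g=1 f=7]; closed=[(3,4), (4,4), (4,5), (5,5), (6,5), (7,5)]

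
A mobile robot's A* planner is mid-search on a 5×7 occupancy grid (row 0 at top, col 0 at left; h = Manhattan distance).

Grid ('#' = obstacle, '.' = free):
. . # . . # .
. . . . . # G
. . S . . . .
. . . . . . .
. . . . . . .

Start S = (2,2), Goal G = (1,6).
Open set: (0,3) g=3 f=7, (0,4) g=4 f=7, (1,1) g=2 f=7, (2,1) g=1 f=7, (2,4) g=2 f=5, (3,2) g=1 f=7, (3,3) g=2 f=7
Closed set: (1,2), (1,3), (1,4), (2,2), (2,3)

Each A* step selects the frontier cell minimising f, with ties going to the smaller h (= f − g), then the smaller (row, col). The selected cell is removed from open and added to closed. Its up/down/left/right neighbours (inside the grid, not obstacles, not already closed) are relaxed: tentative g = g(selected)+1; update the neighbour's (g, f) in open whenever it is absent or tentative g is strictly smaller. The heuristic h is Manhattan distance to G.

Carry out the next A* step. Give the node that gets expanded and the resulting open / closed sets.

expanded=(2,4); open=[(0,3) g=3 f=7, (0,4) g=4 f=7, (1,1) g=2 f=7, (2,1) g=1 f=7, (2,5) g=3 f=5, (3,2) g=1 f=7, (3,3) g=2 f=7, (3,4) g=3 f=7]; closed=[(1,2), (1,3), (1,4), (2,2), (2,3), (2,4)]

step 1: expand (2,4) (f=5, h=3) → closed; open now [(0,3) g=3 f=7, (0,4) g=4 f=7, (1,1) g=2 f=7, (2,1) g=1 f=7, (2,5) g=3 f=5, (3,2) g=1 f=7, (3,3) g=2 f=7, (3,4) g=3 f=7]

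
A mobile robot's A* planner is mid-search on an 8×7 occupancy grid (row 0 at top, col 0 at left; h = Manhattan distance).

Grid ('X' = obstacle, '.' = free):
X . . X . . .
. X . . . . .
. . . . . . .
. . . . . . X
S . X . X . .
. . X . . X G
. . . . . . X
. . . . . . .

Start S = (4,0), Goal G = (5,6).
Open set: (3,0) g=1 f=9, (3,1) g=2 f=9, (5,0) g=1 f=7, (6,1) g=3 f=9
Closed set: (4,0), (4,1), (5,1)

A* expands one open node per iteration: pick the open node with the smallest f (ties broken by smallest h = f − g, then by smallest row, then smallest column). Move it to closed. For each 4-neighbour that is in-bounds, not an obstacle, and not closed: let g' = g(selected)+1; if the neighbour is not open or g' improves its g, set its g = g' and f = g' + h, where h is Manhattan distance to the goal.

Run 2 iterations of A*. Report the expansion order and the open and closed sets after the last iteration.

step 1: expand (5,0) (f=7, h=6) → closed; open now [(3,0) g=1 f=9, (3,1) g=2 f=9, (6,0) g=2 f=9, (6,1) g=3 f=9]
step 2: expand (6,1) (f=9, h=6) → closed; open now [(3,0) g=1 f=9, (3,1) g=2 f=9, (6,0) g=2 f=9, (6,2) g=4 f=9, (7,1) g=4 f=11]

order=[(5,0) → (6,1)]; open=[(3,0) g=1 f=9, (3,1) g=2 f=9, (6,0) g=2 f=9, (6,2) g=4 f=9, (7,1) g=4 f=11]; closed=[(4,0), (4,1), (5,0), (5,1), (6,1)]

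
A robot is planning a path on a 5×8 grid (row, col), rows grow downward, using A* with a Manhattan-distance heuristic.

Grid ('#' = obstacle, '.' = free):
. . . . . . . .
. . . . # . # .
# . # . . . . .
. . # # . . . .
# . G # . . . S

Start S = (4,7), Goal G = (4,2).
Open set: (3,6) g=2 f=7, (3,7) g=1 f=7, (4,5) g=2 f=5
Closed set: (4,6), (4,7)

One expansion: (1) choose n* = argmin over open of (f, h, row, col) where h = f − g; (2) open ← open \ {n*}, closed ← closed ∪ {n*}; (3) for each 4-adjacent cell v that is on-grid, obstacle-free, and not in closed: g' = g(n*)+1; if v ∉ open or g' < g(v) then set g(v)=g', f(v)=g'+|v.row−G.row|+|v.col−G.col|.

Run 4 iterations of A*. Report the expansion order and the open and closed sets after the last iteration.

order=[(4,5) → (4,4) → (3,4) → (3,5)]; open=[(2,4) g=5 f=9, (2,5) g=4 f=9, (3,6) g=2 f=7, (3,7) g=1 f=7]; closed=[(3,4), (3,5), (4,4), (4,5), (4,6), (4,7)]

step 1: expand (4,5) (f=5, h=3) → closed; open now [(3,5) g=3 f=7, (3,6) g=2 f=7, (3,7) g=1 f=7, (4,4) g=3 f=5]
step 2: expand (4,4) (f=5, h=2) → closed; open now [(3,4) g=4 f=7, (3,5) g=3 f=7, (3,6) g=2 f=7, (3,7) g=1 f=7]
step 3: expand (3,4) (f=7, h=3) → closed; open now [(2,4) g=5 f=9, (3,5) g=3 f=7, (3,6) g=2 f=7, (3,7) g=1 f=7]
step 4: expand (3,5) (f=7, h=4) → closed; open now [(2,4) g=5 f=9, (2,5) g=4 f=9, (3,6) g=2 f=7, (3,7) g=1 f=7]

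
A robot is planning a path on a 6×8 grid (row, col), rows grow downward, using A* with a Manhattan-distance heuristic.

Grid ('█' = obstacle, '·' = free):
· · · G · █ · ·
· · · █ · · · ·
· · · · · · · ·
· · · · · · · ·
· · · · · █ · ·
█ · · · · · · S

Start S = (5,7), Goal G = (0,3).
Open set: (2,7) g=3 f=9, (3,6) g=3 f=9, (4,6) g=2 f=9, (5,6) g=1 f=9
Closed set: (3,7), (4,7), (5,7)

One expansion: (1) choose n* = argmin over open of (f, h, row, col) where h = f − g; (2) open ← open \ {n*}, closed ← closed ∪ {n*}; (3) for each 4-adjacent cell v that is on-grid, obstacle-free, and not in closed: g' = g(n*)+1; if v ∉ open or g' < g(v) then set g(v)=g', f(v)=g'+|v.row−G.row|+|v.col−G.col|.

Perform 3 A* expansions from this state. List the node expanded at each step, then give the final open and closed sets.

order=[(2,7) → (1,7) → (0,7)]; open=[(0,6) g=6 f=9, (1,6) g=5 f=9, (2,6) g=4 f=9, (3,6) g=3 f=9, (4,6) g=2 f=9, (5,6) g=1 f=9]; closed=[(0,7), (1,7), (2,7), (3,7), (4,7), (5,7)]

step 1: expand (2,7) (f=9, h=6) → closed; open now [(1,7) g=4 f=9, (2,6) g=4 f=9, (3,6) g=3 f=9, (4,6) g=2 f=9, (5,6) g=1 f=9]
step 2: expand (1,7) (f=9, h=5) → closed; open now [(0,7) g=5 f=9, (1,6) g=5 f=9, (2,6) g=4 f=9, (3,6) g=3 f=9, (4,6) g=2 f=9, (5,6) g=1 f=9]
step 3: expand (0,7) (f=9, h=4) → closed; open now [(0,6) g=6 f=9, (1,6) g=5 f=9, (2,6) g=4 f=9, (3,6) g=3 f=9, (4,6) g=2 f=9, (5,6) g=1 f=9]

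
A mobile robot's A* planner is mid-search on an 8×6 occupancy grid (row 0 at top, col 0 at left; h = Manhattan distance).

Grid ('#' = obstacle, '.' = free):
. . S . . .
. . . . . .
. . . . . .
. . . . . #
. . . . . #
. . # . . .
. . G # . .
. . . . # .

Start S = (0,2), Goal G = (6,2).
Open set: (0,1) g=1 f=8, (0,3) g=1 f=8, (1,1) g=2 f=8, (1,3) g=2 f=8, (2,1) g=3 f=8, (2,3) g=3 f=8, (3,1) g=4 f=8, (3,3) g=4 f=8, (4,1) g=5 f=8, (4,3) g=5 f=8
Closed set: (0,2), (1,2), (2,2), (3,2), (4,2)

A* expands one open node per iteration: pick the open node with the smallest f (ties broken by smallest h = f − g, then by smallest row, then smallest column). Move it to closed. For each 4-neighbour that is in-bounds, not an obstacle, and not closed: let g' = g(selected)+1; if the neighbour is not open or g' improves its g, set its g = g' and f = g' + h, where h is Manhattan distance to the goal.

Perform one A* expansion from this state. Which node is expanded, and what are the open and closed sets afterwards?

step 1: expand (4,1) (f=8, h=3) → closed; open now [(0,1) g=1 f=8, (0,3) g=1 f=8, (1,1) g=2 f=8, (1,3) g=2 f=8, (2,1) g=3 f=8, (2,3) g=3 f=8, (3,1) g=4 f=8, (3,3) g=4 f=8, (4,0) g=6 f=10, (4,3) g=5 f=8, (5,1) g=6 f=8]

expanded=(4,1); open=[(0,1) g=1 f=8, (0,3) g=1 f=8, (1,1) g=2 f=8, (1,3) g=2 f=8, (2,1) g=3 f=8, (2,3) g=3 f=8, (3,1) g=4 f=8, (3,3) g=4 f=8, (4,0) g=6 f=10, (4,3) g=5 f=8, (5,1) g=6 f=8]; closed=[(0,2), (1,2), (2,2), (3,2), (4,1), (4,2)]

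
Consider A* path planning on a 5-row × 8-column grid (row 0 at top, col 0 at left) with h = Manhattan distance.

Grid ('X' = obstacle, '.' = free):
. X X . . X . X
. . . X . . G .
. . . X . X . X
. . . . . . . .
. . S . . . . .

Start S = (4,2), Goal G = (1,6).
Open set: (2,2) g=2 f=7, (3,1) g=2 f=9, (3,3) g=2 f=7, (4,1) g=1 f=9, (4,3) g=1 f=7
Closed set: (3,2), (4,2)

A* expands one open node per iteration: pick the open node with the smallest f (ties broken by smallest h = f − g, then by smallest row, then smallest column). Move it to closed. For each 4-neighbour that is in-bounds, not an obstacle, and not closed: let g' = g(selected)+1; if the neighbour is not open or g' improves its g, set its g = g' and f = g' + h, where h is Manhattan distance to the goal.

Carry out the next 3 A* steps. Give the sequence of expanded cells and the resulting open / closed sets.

step 1: expand (2,2) (f=7, h=5) → closed; open now [(1,2) g=3 f=7, (2,1) g=3 f=9, (3,1) g=2 f=9, (3,3) g=2 f=7, (4,1) g=1 f=9, (4,3) g=1 f=7]
step 2: expand (1,2) (f=7, h=4) → closed; open now [(1,1) g=4 f=9, (2,1) g=3 f=9, (3,1) g=2 f=9, (3,3) g=2 f=7, (4,1) g=1 f=9, (4,3) g=1 f=7]
step 3: expand (3,3) (f=7, h=5) → closed; open now [(1,1) g=4 f=9, (2,1) g=3 f=9, (3,1) g=2 f=9, (3,4) g=3 f=7, (4,1) g=1 f=9, (4,3) g=1 f=7]

order=[(2,2) → (1,2) → (3,3)]; open=[(1,1) g=4 f=9, (2,1) g=3 f=9, (3,1) g=2 f=9, (3,4) g=3 f=7, (4,1) g=1 f=9, (4,3) g=1 f=7]; closed=[(1,2), (2,2), (3,2), (3,3), (4,2)]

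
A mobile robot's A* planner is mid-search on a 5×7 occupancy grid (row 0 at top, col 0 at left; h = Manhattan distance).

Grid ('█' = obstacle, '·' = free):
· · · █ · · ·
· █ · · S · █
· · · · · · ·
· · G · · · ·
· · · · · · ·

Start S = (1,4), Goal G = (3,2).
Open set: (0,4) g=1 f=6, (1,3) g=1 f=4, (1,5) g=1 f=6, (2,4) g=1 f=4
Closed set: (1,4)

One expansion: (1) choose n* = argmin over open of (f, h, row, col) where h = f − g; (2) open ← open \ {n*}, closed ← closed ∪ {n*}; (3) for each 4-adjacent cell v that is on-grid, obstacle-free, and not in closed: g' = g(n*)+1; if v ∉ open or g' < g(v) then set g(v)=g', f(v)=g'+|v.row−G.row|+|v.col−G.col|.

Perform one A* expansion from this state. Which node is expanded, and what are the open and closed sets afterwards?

expanded=(1,3); open=[(0,4) g=1 f=6, (1,2) g=2 f=4, (1,5) g=1 f=6, (2,3) g=2 f=4, (2,4) g=1 f=4]; closed=[(1,3), (1,4)]

step 1: expand (1,3) (f=4, h=3) → closed; open now [(0,4) g=1 f=6, (1,2) g=2 f=4, (1,5) g=1 f=6, (2,3) g=2 f=4, (2,4) g=1 f=4]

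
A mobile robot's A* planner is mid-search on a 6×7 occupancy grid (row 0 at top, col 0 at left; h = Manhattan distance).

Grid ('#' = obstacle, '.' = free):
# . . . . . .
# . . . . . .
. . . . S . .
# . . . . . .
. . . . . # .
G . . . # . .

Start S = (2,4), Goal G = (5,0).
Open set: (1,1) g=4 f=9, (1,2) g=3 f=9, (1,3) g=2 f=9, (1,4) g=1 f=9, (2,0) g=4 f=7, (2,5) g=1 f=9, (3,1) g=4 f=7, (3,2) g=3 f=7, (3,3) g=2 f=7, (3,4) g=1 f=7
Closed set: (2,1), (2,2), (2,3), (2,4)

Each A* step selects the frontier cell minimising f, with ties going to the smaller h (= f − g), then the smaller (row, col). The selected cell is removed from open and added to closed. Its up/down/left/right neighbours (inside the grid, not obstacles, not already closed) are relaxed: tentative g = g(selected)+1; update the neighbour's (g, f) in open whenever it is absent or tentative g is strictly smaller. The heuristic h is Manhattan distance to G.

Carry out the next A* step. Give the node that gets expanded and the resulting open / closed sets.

expanded=(2,0); open=[(1,1) g=4 f=9, (1,2) g=3 f=9, (1,3) g=2 f=9, (1,4) g=1 f=9, (2,5) g=1 f=9, (3,1) g=4 f=7, (3,2) g=3 f=7, (3,3) g=2 f=7, (3,4) g=1 f=7]; closed=[(2,0), (2,1), (2,2), (2,3), (2,4)]

step 1: expand (2,0) (f=7, h=3) → closed; open now [(1,1) g=4 f=9, (1,2) g=3 f=9, (1,3) g=2 f=9, (1,4) g=1 f=9, (2,5) g=1 f=9, (3,1) g=4 f=7, (3,2) g=3 f=7, (3,3) g=2 f=7, (3,4) g=1 f=7]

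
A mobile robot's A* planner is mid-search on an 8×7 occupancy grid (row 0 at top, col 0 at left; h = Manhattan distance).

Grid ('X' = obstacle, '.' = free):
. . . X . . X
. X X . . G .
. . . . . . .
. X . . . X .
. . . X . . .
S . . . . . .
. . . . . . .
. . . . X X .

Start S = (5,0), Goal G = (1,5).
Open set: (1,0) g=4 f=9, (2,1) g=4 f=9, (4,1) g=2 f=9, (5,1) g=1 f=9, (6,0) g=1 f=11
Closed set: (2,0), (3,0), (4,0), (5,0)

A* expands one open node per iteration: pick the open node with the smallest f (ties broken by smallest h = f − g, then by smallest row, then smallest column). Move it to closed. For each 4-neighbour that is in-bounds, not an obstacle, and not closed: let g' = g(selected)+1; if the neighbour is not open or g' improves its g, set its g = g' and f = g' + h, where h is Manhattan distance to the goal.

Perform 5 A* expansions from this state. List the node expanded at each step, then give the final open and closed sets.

order=[(1,0) → (2,1) → (2,2) → (2,3) → (1,3)]; open=[(0,0) g=5 f=11, (1,4) g=8 f=9, (2,4) g=7 f=9, (3,2) g=6 f=11, (3,3) g=7 f=11, (4,1) g=2 f=9, (5,1) g=1 f=9, (6,0) g=1 f=11]; closed=[(1,0), (1,3), (2,0), (2,1), (2,2), (2,3), (3,0), (4,0), (5,0)]

step 1: expand (1,0) (f=9, h=5) → closed; open now [(0,0) g=5 f=11, (2,1) g=4 f=9, (4,1) g=2 f=9, (5,1) g=1 f=9, (6,0) g=1 f=11]
step 2: expand (2,1) (f=9, h=5) → closed; open now [(0,0) g=5 f=11, (2,2) g=5 f=9, (4,1) g=2 f=9, (5,1) g=1 f=9, (6,0) g=1 f=11]
step 3: expand (2,2) (f=9, h=4) → closed; open now [(0,0) g=5 f=11, (2,3) g=6 f=9, (3,2) g=6 f=11, (4,1) g=2 f=9, (5,1) g=1 f=9, (6,0) g=1 f=11]
step 4: expand (2,3) (f=9, h=3) → closed; open now [(0,0) g=5 f=11, (1,3) g=7 f=9, (2,4) g=7 f=9, (3,2) g=6 f=11, (3,3) g=7 f=11, (4,1) g=2 f=9, (5,1) g=1 f=9, (6,0) g=1 f=11]
step 5: expand (1,3) (f=9, h=2) → closed; open now [(0,0) g=5 f=11, (1,4) g=8 f=9, (2,4) g=7 f=9, (3,2) g=6 f=11, (3,3) g=7 f=11, (4,1) g=2 f=9, (5,1) g=1 f=9, (6,0) g=1 f=11]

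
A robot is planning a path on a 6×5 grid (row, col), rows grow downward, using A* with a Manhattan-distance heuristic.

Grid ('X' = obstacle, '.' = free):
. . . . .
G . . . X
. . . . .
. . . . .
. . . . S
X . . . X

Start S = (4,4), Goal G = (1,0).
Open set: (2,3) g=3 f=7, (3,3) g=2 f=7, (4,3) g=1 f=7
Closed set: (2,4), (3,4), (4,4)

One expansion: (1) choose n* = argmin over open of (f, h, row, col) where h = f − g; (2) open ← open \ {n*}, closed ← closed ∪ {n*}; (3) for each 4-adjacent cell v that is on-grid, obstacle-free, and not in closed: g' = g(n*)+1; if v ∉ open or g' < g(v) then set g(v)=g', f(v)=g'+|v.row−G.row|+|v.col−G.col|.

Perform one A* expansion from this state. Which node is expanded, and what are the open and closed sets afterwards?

step 1: expand (2,3) (f=7, h=4) → closed; open now [(1,3) g=4 f=7, (2,2) g=4 f=7, (3,3) g=2 f=7, (4,3) g=1 f=7]

expanded=(2,3); open=[(1,3) g=4 f=7, (2,2) g=4 f=7, (3,3) g=2 f=7, (4,3) g=1 f=7]; closed=[(2,3), (2,4), (3,4), (4,4)]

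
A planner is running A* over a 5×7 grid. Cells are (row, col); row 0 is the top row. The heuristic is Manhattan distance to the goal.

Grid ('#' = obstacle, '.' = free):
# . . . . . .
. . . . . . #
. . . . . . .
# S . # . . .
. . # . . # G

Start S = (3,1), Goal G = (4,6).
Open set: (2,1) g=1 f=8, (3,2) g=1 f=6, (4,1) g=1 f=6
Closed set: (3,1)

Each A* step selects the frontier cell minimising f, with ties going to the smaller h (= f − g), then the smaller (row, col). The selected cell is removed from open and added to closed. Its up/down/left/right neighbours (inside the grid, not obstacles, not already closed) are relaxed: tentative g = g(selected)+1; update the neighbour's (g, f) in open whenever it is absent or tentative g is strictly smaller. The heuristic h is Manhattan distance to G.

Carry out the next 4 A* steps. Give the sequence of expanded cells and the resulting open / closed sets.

step 1: expand (3,2) (f=6, h=5) → closed; open now [(2,1) g=1 f=8, (2,2) g=2 f=8, (4,1) g=1 f=6]
step 2: expand (4,1) (f=6, h=5) → closed; open now [(2,1) g=1 f=8, (2,2) g=2 f=8, (4,0) g=2 f=8]
step 3: expand (2,2) (f=8, h=6) → closed; open now [(1,2) g=3 f=10, (2,1) g=1 f=8, (2,3) g=3 f=8, (4,0) g=2 f=8]
step 4: expand (2,3) (f=8, h=5) → closed; open now [(1,2) g=3 f=10, (1,3) g=4 f=10, (2,1) g=1 f=8, (2,4) g=4 f=8, (4,0) g=2 f=8]

order=[(3,2) → (4,1) → (2,2) → (2,3)]; open=[(1,2) g=3 f=10, (1,3) g=4 f=10, (2,1) g=1 f=8, (2,4) g=4 f=8, (4,0) g=2 f=8]; closed=[(2,2), (2,3), (3,1), (3,2), (4,1)]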